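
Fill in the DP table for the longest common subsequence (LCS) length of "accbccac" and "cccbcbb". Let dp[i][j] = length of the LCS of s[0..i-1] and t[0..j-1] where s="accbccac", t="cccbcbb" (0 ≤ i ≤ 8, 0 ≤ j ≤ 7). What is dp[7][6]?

4

   ''  c  c  c  b  c  b  b
''  0  0  0  0  0  0  0  0
 a  0  0  0  0  0  0  0  0
 c  0  1  1  1  1  1  1  1
 c  0  1  2  2  2  2  2  2
 b  0  1  2  2  3  3  3  3
 c  0  1  2  3  3  4  4  4
 c  0  1  2  3  3  4  4  4
 a  0  1  2  3  3  4  4  4
 c  0  1  2  3  3  4  4  4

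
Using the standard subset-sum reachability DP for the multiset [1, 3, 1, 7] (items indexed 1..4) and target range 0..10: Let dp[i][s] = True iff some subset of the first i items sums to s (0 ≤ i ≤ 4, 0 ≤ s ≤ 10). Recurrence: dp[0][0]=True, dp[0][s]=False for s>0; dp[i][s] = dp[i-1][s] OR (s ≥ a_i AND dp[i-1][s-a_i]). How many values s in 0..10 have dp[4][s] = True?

10

i\s   0   1   2   3   4   5   6   7   8   9  10
  0   T   F   F   F   F   F   F   F   F   F   F
  1   T   T   F   F   F   F   F   F   F   F   F
  2   T   T   F   T   T   F   F   F   F   F   F
  3   T   T   T   T   T   T   F   F   F   F   F
  4   T   T   T   T   T   T   F   T   T   T   T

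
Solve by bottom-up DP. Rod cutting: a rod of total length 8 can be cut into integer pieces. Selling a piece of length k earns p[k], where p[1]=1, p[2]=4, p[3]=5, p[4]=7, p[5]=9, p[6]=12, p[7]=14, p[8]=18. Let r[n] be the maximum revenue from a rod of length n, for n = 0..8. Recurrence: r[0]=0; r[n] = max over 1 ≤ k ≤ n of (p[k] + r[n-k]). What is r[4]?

8

   n    0    1    2    3    4    5    6    7    8
r[n]    0    1    4    5    8    9   12   14   18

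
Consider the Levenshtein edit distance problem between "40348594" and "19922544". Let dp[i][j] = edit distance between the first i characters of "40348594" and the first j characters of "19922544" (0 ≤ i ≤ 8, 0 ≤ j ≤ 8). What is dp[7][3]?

6

   ''  1  9  9  2  2  5  4  4
''  0  1  2  3  4  5  6  7  8
 4  1  1  2  3  4  5  6  6  7
 0  2  2  2  3  4  5  6  7  7
 3  3  3  3  3  4  5  6  7  8
 4  4  4  4  4  4  5  6  6  7
 8  5  5  5  5  5  5  6  7  7
 5  6  6  6  6  6  6  5  6  7
 9  7  7  6  6  7  7  6  6  7
 4  8  8  7  7  7  8  7  6  6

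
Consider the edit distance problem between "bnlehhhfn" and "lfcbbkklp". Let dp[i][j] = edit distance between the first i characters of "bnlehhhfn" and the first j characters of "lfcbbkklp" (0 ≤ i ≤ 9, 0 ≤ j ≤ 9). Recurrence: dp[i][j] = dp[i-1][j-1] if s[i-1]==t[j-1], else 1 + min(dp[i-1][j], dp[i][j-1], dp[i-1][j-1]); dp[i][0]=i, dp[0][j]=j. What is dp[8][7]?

   ''  l  f  c  b  b  k  k  l  p
''  0  1  2  3  4  5  6  7  8  9
 b  1  1  2  3  3  4  5  6  7  8
 n  2  2  2  3  4  4  5  6  7  8
 l  3  2  3  3  4  5  5  6  6  7
 e  4  3  3  4  4  5  6  6  7  7
 h  5  4  4  4  5  5  6  7  7  8
 h  6  5  5  5  5  6  6  7  8  8
 h  7  6  6  6  6  6  7  7  8  9
 f  8  7  6  7  7  7  7  8  8  9
 n  9  8  7  7  8  8  8  8  9  9

8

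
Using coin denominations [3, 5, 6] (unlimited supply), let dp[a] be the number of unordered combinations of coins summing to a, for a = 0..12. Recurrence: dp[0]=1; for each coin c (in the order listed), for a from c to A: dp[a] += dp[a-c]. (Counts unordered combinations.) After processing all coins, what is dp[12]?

after  coin     0     1     2     3     4     5     6     7     8     9    10    11    12
          3     1     0     0     1     0     0     1     0     0     1     0     0     1
          5     1     0     0     1     0     1     1     0     1     1     1     1     1
          6     1     0     0     1     0     1     2     0     1     2     1     2     3

3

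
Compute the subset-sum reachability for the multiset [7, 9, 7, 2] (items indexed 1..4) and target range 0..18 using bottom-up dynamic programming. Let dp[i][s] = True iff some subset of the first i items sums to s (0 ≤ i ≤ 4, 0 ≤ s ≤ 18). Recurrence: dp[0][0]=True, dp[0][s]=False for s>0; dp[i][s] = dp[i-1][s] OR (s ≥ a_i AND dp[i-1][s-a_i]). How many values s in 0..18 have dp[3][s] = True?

i\s   0   1   2   3   4   5   6   7   8   9  10  11  12  13  14  15  16  17  18
  0   T   F   F   F   F   F   F   F   F   F   F   F   F   F   F   F   F   F   F
  1   T   F   F   F   F   F   F   T   F   F   F   F   F   F   F   F   F   F   F
  2   T   F   F   F   F   F   F   T   F   T   F   F   F   F   F   F   T   F   F
  3   T   F   F   F   F   F   F   T   F   T   F   F   F   F   T   F   T   F   F
  4   T   F   T   F   F   F   F   T   F   T   F   T   F   F   T   F   T   F   T

5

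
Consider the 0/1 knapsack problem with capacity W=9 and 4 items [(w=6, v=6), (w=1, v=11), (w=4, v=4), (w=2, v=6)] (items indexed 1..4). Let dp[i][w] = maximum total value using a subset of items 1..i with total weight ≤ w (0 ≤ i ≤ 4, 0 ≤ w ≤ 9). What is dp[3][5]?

15

i\w   0   1   2   3   4   5   6   7   8   9
  0   0   0   0   0   0   0   0   0   0   0
  1   0   0   0   0   0   0   6   6   6   6
  2   0  11  11  11  11  11  11  17  17  17
  3   0  11  11  11  11  15  15  17  17  17
  4   0  11  11  17  17  17  17  21  21  23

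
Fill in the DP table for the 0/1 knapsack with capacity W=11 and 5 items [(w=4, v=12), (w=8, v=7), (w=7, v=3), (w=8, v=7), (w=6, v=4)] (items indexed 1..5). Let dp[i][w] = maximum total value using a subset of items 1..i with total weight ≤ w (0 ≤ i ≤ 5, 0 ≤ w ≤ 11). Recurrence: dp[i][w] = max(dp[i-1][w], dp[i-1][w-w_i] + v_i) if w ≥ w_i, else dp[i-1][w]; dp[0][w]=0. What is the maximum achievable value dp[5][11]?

16

i\w   0   1   2   3   4   5   6   7   8   9  10  11
  0   0   0   0   0   0   0   0   0   0   0   0   0
  1   0   0   0   0  12  12  12  12  12  12  12  12
  2   0   0   0   0  12  12  12  12  12  12  12  12
  3   0   0   0   0  12  12  12  12  12  12  12  15
  4   0   0   0   0  12  12  12  12  12  12  12  15
  5   0   0   0   0  12  12  12  12  12  12  16  16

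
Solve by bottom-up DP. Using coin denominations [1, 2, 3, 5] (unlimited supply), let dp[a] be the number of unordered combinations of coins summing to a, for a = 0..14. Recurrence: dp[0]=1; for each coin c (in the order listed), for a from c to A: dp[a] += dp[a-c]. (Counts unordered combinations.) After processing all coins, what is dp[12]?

after  coin     0     1     2     3     4     5     6     7     8     9    10    11    12    13    14
          1     1     1     1     1     1     1     1     1     1     1     1     1     1     1     1
          2     1     1     2     2     3     3     4     4     5     5     6     6     7     7     8
          3     1     1     2     3     4     5     7     8    10    12    14    16    19    21    24
          5     1     1     2     3     4     6     8    10    13    16    20    24    29    34    40

29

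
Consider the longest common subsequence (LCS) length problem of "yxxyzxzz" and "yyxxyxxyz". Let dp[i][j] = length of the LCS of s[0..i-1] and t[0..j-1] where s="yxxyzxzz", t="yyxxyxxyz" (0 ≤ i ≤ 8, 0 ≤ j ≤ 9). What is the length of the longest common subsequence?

   ''  y  y  x  x  y  x  x  y  z
''  0  0  0  0  0  0  0  0  0  0
 y  0  1  1  1  1  1  1  1  1  1
 x  0  1  1  2  2  2  2  2  2  2
 x  0  1  1  2  3  3  3  3  3  3
 y  0  1  2  2  3  4  4  4  4  4
 z  0  1  2  2  3  4  4  4  4  5
 x  0  1  2  3  3  4  5  5  5  5
 z  0  1  2  3  3  4  5  5  5  6
 z  0  1  2  3  3  4  5  5  5  6

6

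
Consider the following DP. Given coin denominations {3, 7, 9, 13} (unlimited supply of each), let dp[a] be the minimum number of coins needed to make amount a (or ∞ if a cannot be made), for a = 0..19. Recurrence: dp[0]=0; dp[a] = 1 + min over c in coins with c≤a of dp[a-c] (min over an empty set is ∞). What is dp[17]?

3

 a  0  1  2  3  4  5  6  7  8  9 10 11 12 13 14 15 16 17 18 19
dp  0  -  -  1  -  -  2  1  -  1  2  -  2  1  2  3  2  3  2  3
(- denotes ∞ / unreachable)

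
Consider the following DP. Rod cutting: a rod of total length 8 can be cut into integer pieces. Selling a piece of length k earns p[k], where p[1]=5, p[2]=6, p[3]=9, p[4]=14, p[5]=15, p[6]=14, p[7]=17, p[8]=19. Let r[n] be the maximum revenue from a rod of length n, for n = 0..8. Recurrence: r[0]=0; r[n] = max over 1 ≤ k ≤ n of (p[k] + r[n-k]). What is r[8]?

40

   n    0    1    2    3    4    5    6    7    8
r[n]    0    5   10   15   20   25   30   35   40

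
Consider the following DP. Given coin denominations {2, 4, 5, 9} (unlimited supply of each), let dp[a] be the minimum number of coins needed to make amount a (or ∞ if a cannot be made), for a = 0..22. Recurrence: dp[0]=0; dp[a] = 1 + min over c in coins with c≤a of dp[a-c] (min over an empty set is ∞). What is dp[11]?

 a  0  1  2  3  4  5  6  7  8  9 10 11 12 13 14 15 16 17 18 19 20 21 22
dp  0  -  1  -  1  1  2  2  2  1  2  2  3  2  2  3  3  3  2  3  3  4  3
(- denotes ∞ / unreachable)

2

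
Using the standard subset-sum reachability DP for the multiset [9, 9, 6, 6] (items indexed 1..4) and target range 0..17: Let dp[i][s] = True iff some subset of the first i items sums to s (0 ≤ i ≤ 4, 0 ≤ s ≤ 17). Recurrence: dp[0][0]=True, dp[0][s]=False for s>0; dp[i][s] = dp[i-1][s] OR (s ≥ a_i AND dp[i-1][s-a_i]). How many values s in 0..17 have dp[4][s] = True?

i\s   0   1   2   3   4   5   6   7   8   9  10  11  12  13  14  15  16  17
  0   T   F   F   F   F   F   F   F   F   F   F   F   F   F   F   F   F   F
  1   T   F   F   F   F   F   F   F   F   T   F   F   F   F   F   F   F   F
  2   T   F   F   F   F   F   F   F   F   T   F   F   F   F   F   F   F   F
  3   T   F   F   F   F   F   T   F   F   T   F   F   F   F   F   T   F   F
  4   T   F   F   F   F   F   T   F   F   T   F   F   T   F   F   T   F   F

5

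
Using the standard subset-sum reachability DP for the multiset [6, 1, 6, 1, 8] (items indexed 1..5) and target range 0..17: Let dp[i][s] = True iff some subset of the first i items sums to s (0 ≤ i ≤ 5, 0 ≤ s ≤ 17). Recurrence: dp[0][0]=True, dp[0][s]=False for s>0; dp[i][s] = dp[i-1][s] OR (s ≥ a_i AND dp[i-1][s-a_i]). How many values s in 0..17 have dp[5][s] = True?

i\s   0   1   2   3   4   5   6   7   8   9  10  11  12  13  14  15  16  17
  0   T   F   F   F   F   F   F   F   F   F   F   F   F   F   F   F   F   F
  1   T   F   F   F   F   F   T   F   F   F   F   F   F   F   F   F   F   F
  2   T   T   F   F   F   F   T   T   F   F   F   F   F   F   F   F   F   F
  3   T   T   F   F   F   F   T   T   F   F   F   F   T   T   F   F   F   F
  4   T   T   T   F   F   F   T   T   T   F   F   F   T   T   T   F   F   F
  5   T   T   T   F   F   F   T   T   T   T   T   F   T   T   T   T   T   F

13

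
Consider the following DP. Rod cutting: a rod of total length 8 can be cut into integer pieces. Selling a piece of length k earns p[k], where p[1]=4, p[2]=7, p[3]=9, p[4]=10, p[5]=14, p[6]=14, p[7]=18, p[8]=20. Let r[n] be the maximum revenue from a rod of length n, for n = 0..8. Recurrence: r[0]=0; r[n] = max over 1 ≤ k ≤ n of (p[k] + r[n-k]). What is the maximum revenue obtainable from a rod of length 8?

32

   n    0    1    2    3    4    5    6    7    8
r[n]    0    4    8   12   16   20   24   28   32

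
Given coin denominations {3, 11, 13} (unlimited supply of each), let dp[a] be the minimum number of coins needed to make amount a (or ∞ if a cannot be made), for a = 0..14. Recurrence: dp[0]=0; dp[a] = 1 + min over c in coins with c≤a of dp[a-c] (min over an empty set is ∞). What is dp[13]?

 a  0  1  2  3  4  5  6  7  8  9 10 11 12 13 14
dp  0  -  -  1  -  -  2  -  -  3  -  1  4  1  2
(- denotes ∞ / unreachable)

1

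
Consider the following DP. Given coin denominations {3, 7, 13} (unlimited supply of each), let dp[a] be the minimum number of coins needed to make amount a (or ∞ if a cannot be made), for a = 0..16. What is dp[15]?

 a  0  1  2  3  4  5  6  7  8  9 10 11 12 13 14 15 16
dp  0  -  -  1  -  -  2  1  -  3  2  -  4  1  2  5  2
(- denotes ∞ / unreachable)

5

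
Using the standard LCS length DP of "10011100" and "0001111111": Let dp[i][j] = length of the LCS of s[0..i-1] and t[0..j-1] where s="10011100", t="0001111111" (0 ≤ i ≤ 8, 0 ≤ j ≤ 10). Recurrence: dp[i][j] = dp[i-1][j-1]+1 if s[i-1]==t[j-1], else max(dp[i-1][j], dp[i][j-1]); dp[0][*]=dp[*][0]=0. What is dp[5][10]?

4

   ''  0  0  0  1  1  1  1  1  1  1
''  0  0  0  0  0  0  0  0  0  0  0
 1  0  0  0  0  1  1  1  1  1  1  1
 0  0  1  1  1  1  1  1  1  1  1  1
 0  0  1  2  2  2  2  2  2  2  2  2
 1  0  1  2  2  3  3  3  3  3  3  3
 1  0  1  2  2  3  4  4  4  4  4  4
 1  0  1  2  2  3  4  5  5  5  5  5
 0  0  1  2  3  3  4  5  5  5  5  5
 0  0  1  2  3  3  4  5  5  5  5  5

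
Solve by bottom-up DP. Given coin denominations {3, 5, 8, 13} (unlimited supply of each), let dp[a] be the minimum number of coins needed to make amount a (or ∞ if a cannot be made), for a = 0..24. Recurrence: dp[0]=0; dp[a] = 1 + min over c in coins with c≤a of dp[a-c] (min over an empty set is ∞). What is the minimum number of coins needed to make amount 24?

 a  0  1  2  3  4  5  6  7  8  9 10 11 12 13 14 15 16 17 18 19 20 21 22 23 24
dp  0  -  -  1  -  1  2  -  1  3  2  2  4  1  3  3  2  4  2  3  4  2  4  3  3
(- denotes ∞ / unreachable)

3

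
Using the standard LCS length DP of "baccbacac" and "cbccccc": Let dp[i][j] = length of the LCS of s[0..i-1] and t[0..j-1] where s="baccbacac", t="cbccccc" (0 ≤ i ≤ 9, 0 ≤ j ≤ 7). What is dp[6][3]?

   ''  c  b  c  c  c  c  c
''  0  0  0  0  0  0  0  0
 b  0  0  1  1  1  1  1  1
 a  0  0  1  1  1  1  1  1
 c  0  1  1  2  2  2  2  2
 c  0  1  1  2  3  3  3  3
 b  0  1  2  2  3  3  3  3
 a  0  1  2  2  3  3  3  3
 c  0  1  2  3  3  4  4  4
 a  0  1  2  3  3  4  4  4
 c  0  1  2  3  4  4  5  5

2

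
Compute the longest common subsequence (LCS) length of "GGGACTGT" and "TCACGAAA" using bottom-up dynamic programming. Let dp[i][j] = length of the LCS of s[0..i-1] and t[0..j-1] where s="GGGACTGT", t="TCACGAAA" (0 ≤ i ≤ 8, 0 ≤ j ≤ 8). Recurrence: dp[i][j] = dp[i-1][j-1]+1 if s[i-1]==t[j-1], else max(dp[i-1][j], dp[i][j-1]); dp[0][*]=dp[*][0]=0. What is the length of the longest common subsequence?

   ''  T  C  A  C  G  A  A  A
''  0  0  0  0  0  0  0  0  0
 G  0  0  0  0  0  1  1  1  1
 G  0  0  0  0  0  1  1  1  1
 G  0  0  0  0  0  1  1  1  1
 A  0  0  0  1  1  1  2  2  2
 C  0  0  1  1  2  2  2  2  2
 T  0  1  1  1  2  2  2  2  2
 G  0  1  1  1  2  3  3  3  3
 T  0  1  1  1  2  3  3  3  3

3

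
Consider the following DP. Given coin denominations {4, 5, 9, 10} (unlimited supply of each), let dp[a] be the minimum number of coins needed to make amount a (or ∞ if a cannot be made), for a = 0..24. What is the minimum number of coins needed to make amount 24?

3

 a  0  1  2  3  4  5  6  7  8  9 10 11 12 13 14 15 16 17 18 19 20 21 22 23 24
dp  0  -  -  -  1  1  -  -  2  1  1  -  3  2  2  2  4  3  2  2  2  4  3  3  3
(- denotes ∞ / unreachable)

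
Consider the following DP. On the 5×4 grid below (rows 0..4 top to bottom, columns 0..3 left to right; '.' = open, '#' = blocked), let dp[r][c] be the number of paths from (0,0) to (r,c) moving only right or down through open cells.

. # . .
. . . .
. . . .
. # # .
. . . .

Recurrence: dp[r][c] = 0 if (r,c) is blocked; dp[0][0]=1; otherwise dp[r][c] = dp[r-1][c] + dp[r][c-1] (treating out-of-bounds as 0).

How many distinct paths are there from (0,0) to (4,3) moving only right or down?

5

r\c   0   1   2   3
  0   1   0   0   0
  1   1   1   1   1
  2   1   2   3   4
  3   1   0   0   4
  4   1   1   1   5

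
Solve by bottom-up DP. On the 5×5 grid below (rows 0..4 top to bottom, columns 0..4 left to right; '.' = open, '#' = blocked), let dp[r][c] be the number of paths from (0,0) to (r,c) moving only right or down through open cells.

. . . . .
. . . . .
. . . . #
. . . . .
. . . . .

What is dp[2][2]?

6

r\c   0   1   2   3   4
  0   1   1   1   1   1
  1   1   2   3   4   5
  2   1   3   6  10   0
  3   1   4  10  20  20
  4   1   5  15  35  55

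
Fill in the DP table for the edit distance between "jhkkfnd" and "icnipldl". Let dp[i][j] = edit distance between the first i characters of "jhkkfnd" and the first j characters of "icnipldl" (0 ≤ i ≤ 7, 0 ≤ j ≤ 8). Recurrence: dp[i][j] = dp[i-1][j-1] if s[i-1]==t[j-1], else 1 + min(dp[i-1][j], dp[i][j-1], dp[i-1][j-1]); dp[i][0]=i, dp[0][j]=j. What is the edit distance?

   ''  i  c  n  i  p  l  d  l
''  0  1  2  3  4  5  6  7  8
 j  1  1  2  3  4  5  6  7  8
 h  2  2  2  3  4  5  6  7  8
 k  3  3  3  3  4  5  6  7  8
 k  4  4  4  4  4  5  6  7  8
 f  5  5  5  5  5  5  6  7  8
 n  6  6  6  5  6  6  6  7  8
 d  7  7  7  6  6  7  7  6  7

7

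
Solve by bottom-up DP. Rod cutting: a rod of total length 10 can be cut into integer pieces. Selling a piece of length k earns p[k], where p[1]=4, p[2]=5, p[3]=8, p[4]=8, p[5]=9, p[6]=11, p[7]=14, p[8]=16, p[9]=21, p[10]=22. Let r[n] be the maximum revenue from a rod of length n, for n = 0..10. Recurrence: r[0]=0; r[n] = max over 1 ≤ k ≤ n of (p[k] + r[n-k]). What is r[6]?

   n    0    1    2    3    4    5    6    7    8    9   10
r[n]    0    4    8   12   16   20   24   28   32   36   40

24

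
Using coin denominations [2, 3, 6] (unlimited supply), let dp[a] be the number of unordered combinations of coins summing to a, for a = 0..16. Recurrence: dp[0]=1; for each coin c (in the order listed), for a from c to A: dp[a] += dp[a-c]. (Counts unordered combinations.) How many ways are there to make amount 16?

after  coin     0     1     2     3     4     5     6     7     8     9    10    11    12    13    14    15    16
          2     1     0     1     0     1     0     1     0     1     0     1     0     1     0     1     0     1
          3     1     0     1     1     1     1     2     1     2     2     2     2     3     2     3     3     3
          6     1     0     1     1     1     1     3     1     3     3     3     3     6     3     6     6     6

6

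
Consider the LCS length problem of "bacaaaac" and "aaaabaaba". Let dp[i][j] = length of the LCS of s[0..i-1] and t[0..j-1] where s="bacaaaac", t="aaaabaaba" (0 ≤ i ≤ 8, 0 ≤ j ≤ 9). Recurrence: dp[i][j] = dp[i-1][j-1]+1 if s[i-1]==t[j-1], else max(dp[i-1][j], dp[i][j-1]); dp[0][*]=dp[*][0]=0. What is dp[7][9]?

5

   ''  a  a  a  a  b  a  a  b  a
''  0  0  0  0  0  0  0  0  0  0
 b  0  0  0  0  0  1  1  1  1  1
 a  0  1  1  1  1  1  2  2  2  2
 c  0  1  1  1  1  1  2  2  2  2
 a  0  1  2  2  2  2  2  3  3  3
 a  0  1  2  3  3  3  3  3  3  4
 a  0  1  2  3  4  4  4  4  4  4
 a  0  1  2  3  4  4  5  5  5  5
 c  0  1  2  3  4  4  5  5  5  5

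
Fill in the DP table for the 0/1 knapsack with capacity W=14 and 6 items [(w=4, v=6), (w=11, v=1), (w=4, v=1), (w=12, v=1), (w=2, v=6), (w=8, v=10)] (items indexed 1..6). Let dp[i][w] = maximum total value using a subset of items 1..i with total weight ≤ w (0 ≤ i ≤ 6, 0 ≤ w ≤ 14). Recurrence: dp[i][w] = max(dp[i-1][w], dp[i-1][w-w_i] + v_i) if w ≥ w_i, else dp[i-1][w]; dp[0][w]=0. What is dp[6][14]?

i\w   0   1   2   3   4   5   6   7   8   9  10  11  12  13  14
  0   0   0   0   0   0   0   0   0   0   0   0   0   0   0   0
  1   0   0   0   0   6   6   6   6   6   6   6   6   6   6   6
  2   0   0   0   0   6   6   6   6   6   6   6   6   6   6   6
  3   0   0   0   0   6   6   6   6   7   7   7   7   7   7   7
  4   0   0   0   0   6   6   6   6   7   7   7   7   7   7   7
  5   0   0   6   6   6   6  12  12  12  12  13  13  13  13  13
  6   0   0   6   6   6   6  12  12  12  12  16  16  16  16  22

22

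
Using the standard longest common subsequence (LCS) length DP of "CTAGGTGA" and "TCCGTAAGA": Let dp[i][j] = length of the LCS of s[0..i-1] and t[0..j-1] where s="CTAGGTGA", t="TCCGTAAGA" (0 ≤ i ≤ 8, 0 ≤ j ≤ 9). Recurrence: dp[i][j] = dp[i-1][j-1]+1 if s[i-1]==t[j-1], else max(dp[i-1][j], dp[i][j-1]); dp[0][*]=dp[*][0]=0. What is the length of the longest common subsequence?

5

   ''  T  C  C  G  T  A  A  G  A
''  0  0  0  0  0  0  0  0  0  0
 C  0  0  1  1  1  1  1  1  1  1
 T  0  1  1  1  1  2  2  2  2  2
 A  0  1  1  1  1  2  3  3  3  3
 G  0  1  1  1  2  2  3  3  4  4
 G  0  1  1  1  2  2  3  3  4  4
 T  0  1  1  1  2  3  3  3  4  4
 G  0  1  1  1  2  3  3  3  4  4
 A  0  1  1  1  2  3  4  4  4  5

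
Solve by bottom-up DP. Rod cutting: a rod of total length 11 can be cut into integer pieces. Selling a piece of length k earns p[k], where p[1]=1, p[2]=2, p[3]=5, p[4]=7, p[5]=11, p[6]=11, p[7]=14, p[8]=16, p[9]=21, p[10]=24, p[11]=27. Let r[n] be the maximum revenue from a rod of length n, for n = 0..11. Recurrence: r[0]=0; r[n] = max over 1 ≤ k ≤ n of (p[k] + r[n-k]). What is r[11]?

   n    0    1    2    3    4    5    6    7    8    9   10   11
r[n]    0    1    2    5    7   11   12   14   16   21   24   27

27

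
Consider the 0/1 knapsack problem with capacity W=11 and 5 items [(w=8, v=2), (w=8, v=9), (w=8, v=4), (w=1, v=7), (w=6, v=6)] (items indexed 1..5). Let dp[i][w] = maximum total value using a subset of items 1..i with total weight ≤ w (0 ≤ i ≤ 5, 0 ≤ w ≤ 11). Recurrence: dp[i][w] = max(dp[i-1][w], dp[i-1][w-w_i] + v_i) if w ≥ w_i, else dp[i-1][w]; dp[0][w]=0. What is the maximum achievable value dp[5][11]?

16

i\w   0   1   2   3   4   5   6   7   8   9  10  11
  0   0   0   0   0   0   0   0   0   0   0   0   0
  1   0   0   0   0   0   0   0   0   2   2   2   2
  2   0   0   0   0   0   0   0   0   9   9   9   9
  3   0   0   0   0   0   0   0   0   9   9   9   9
  4   0   7   7   7   7   7   7   7   9  16  16  16
  5   0   7   7   7   7   7   7  13  13  16  16  16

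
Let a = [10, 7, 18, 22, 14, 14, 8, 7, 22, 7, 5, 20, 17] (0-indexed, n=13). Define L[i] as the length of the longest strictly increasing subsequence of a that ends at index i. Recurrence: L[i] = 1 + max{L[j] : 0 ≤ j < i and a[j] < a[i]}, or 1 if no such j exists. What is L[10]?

1

   i    0    1    2    3    4    5    6    7    8    9   10   11   12
a[i]   10    7   18   22   14   14    8    7   22    7    5   20   17
L[i]    1    1    2    3    2    2    2    1    3    1    1    3    3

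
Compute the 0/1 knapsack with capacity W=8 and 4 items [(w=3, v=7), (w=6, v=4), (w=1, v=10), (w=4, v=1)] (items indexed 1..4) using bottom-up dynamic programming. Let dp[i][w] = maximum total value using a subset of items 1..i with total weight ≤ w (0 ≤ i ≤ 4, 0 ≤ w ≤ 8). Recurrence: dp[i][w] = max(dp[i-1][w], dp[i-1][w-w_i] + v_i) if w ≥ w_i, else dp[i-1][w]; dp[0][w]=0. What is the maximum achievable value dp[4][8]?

i\w   0   1   2   3   4   5   6   7   8
  0   0   0   0   0   0   0   0   0   0
  1   0   0   0   7   7   7   7   7   7
  2   0   0   0   7   7   7   7   7   7
  3   0  10  10  10  17  17  17  17  17
  4   0  10  10  10  17  17  17  17  18

18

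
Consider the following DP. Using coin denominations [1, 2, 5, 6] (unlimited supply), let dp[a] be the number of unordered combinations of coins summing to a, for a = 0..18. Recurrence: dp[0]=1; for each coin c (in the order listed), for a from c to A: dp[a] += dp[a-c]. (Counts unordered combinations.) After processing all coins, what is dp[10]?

13

after  coin     0     1     2     3     4     5     6     7     8     9    10    11    12    13    14    15    16    17    18
          1     1     1     1     1     1     1     1     1     1     1     1     1     1     1     1     1     1     1     1
          2     1     1     2     2     3     3     4     4     5     5     6     6     7     7     8     8     9     9    10
          5     1     1     2     2     3     4     5     6     7     8    10    11    13    14    16    18    20    22    24
          6     1     1     2     2     3     4     6     7     9    10    13    15    19    21    25    28    33    37    43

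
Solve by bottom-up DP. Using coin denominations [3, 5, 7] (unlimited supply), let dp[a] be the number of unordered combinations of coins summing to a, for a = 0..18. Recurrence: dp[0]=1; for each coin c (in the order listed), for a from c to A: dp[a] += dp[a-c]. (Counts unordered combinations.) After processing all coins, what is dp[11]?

after  coin     0     1     2     3     4     5     6     7     8     9    10    11    12    13    14    15    16    17    18
          3     1     0     0     1     0     0     1     0     0     1     0     0     1     0     0     1     0     0     1
          5     1     0     0     1     0     1     1     0     1     1     1     1     1     1     1     2     1     1     2
          7     1     0     0     1     0     1     1     1     1     1     2     1     2     2     2     3     2     3     3

1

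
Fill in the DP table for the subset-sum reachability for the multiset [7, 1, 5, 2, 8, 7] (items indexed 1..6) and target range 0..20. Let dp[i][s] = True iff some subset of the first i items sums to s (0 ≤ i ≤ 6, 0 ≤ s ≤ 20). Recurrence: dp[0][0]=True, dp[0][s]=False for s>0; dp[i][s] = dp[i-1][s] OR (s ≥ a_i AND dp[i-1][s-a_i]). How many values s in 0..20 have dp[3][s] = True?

i\s   0   1   2   3   4   5   6   7   8   9  10  11  12  13  14  15  16  17  18  19  20
  0   T   F   F   F   F   F   F   F   F   F   F   F   F   F   F   F   F   F   F   F   F
  1   T   F   F   F   F   F   F   T   F   F   F   F   F   F   F   F   F   F   F   F   F
  2   T   T   F   F   F   F   F   T   T   F   F   F   F   F   F   F   F   F   F   F   F
  3   T   T   F   F   F   T   T   T   T   F   F   F   T   T   F   F   F   F   F   F   F
  4   T   T   T   T   F   T   T   T   T   T   T   F   T   T   T   T   F   F   F   F   F
  5   T   T   T   T   F   T   T   T   T   T   T   T   T   T   T   T   T   T   T   F   T
  6   T   T   T   T   F   T   T   T   T   T   T   T   T   T   T   T   T   T   T   T   T

8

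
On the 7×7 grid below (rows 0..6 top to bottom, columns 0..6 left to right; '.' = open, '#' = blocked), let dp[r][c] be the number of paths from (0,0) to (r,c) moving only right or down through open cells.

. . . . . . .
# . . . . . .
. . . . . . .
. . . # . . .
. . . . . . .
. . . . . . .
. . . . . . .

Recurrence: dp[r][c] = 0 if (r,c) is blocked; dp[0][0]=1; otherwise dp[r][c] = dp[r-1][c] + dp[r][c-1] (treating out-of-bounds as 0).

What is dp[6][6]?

262

r\c   0   1   2   3   4   5   6
  0   1   1   1   1   1   1   1
  1   0   1   2   3   4   5   6
  2   0   1   3   6  10  15  21
  3   0   1   4   0  10  25  46
  4   0   1   5   5  15  40  86
  5   0   1   6  11  26  66 152
  6   0   1   7  18  44 110 262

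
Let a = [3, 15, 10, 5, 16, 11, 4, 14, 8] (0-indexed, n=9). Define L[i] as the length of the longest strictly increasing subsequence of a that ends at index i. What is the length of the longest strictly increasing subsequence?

4

   i    0    1    2    3    4    5    6    7    8
a[i]    3   15   10    5   16   11    4   14    8
L[i]    1    2    2    2    3    3    2    4    3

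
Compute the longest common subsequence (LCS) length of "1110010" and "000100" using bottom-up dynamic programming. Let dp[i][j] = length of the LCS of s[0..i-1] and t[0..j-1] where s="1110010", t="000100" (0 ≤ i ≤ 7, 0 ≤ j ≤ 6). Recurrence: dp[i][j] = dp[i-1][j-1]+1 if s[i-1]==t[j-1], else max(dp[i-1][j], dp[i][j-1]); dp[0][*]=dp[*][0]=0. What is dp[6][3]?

2

   ''  0  0  0  1  0  0
''  0  0  0  0  0  0  0
 1  0  0  0  0  1  1  1
 1  0  0  0  0  1  1  1
 1  0  0  0  0  1  1  1
 0  0  1  1  1  1  2  2
 0  0  1  2  2  2  2  3
 1  0  1  2  2  3  3  3
 0  0  1  2  3  3  4  4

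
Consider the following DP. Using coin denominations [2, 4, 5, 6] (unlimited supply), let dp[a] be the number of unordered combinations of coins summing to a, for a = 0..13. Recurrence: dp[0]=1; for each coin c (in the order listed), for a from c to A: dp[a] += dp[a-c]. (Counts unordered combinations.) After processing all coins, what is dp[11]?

3

after  coin     0     1     2     3     4     5     6     7     8     9    10    11    12    13
          2     1     0     1     0     1     0     1     0     1     0     1     0     1     0
          4     1     0     1     0     2     0     2     0     3     0     3     0     4     0
          5     1     0     1     0     2     1     2     1     3     2     4     2     5     3
          6     1     0     1     0     2     1     3     1     4     2     6     3     8     4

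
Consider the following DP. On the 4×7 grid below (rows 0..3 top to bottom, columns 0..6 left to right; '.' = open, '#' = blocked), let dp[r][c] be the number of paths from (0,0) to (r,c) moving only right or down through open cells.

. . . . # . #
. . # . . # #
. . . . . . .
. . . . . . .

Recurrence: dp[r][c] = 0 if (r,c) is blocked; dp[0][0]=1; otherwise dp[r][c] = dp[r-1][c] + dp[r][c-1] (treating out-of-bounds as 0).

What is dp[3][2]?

r\c   0   1   2   3   4   5   6
  0   1   1   1   1   0   0   0
  1   1   2   0   1   1   0   0
  2   1   3   3   4   5   5   5
  3   1   4   7  11  16  21  26

7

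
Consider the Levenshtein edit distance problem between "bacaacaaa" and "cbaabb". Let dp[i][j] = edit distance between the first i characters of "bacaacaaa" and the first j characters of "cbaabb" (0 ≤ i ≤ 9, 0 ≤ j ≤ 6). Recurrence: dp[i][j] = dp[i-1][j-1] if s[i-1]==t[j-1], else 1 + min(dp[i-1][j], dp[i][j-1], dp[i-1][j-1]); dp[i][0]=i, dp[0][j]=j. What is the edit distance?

6

   ''  c  b  a  a  b  b
''  0  1  2  3  4  5  6
 b  1  1  1  2  3  4  5
 a  2  2  2  1  2  3  4
 c  3  2  3  2  2  3  4
 a  4  3  3  3  2  3  4
 a  5  4  4  3  3  3  4
 c  6  5  5  4  4  4  4
 a  7  6  6  5  4  5  5
 a  8  7  7  6  5  5  6
 a  9  8  8  7  6  6  6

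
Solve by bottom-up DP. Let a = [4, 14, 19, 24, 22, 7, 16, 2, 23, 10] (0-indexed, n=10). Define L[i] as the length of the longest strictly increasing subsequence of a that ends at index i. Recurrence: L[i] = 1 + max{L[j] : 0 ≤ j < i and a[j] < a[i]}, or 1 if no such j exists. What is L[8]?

   i    0    1    2    3    4    5    6    7    8    9
a[i]    4   14   19   24   22    7   16    2   23   10
L[i]    1    2    3    4    4    2    3    1    5    3

5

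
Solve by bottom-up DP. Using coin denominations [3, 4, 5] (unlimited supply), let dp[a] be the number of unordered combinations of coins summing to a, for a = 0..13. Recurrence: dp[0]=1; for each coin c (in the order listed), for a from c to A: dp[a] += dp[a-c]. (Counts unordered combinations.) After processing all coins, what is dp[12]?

after  coin     0     1     2     3     4     5     6     7     8     9    10    11    12    13
          3     1     0     0     1     0     0     1     0     0     1     0     0     1     0
          4     1     0     0     1     1     0     1     1     1     1     1     1     2     1
          5     1     0     0     1     1     1     1     1     2     2     2     2     3     3

3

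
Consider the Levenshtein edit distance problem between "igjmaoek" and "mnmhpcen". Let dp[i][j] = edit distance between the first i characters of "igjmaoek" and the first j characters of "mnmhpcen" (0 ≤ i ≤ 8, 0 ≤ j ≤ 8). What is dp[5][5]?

   ''  m  n  m  h  p  c  e  n
''  0  1  2  3  4  5  6  7  8
 i  1  1  2  3  4  5  6  7  8
 g  2  2  2  3  4  5  6  7  8
 j  3  3  3  3  4  5  6  7  8
 m  4  3  4  3  4  5  6  7  8
 a  5  4  4  4  4  5  6  7  8
 o  6  5  5  5  5  5  6  7  8
 e  7  6  6  6  6  6  6  6  7
 k  8  7  7  7  7  7  7  7  7

5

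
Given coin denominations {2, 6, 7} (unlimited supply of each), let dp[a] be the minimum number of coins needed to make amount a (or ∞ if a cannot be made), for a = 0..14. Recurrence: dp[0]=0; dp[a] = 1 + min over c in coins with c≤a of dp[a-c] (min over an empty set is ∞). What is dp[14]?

2

 a  0  1  2  3  4  5  6  7  8  9 10 11 12 13 14
dp  0  -  1  -  2  -  1  1  2  2  3  3  2  2  2
(- denotes ∞ / unreachable)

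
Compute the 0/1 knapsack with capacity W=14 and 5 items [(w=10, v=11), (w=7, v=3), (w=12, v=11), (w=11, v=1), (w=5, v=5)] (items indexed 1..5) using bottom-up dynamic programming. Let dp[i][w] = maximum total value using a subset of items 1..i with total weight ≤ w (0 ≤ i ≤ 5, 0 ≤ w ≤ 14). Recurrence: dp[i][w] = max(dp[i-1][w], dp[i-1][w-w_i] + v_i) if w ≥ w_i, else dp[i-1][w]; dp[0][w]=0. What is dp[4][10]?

i\w   0   1   2   3   4   5   6   7   8   9  10  11  12  13  14
  0   0   0   0   0   0   0   0   0   0   0   0   0   0   0   0
  1   0   0   0   0   0   0   0   0   0   0  11  11  11  11  11
  2   0   0   0   0   0   0   0   3   3   3  11  11  11  11  11
  3   0   0   0   0   0   0   0   3   3   3  11  11  11  11  11
  4   0   0   0   0   0   0   0   3   3   3  11  11  11  11  11
  5   0   0   0   0   0   5   5   5   5   5  11  11  11  11  11

11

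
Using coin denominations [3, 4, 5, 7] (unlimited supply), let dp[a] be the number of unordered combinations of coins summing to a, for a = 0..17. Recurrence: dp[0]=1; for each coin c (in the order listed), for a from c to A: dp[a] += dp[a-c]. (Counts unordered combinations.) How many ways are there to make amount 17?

7

after  coin     0     1     2     3     4     5     6     7     8     9    10    11    12    13    14    15    16    17
          3     1     0     0     1     0     0     1     0     0     1     0     0     1     0     0     1     0     0
          4     1     0     0     1     1     0     1     1     1     1     1     1     2     1     1     2     2     1
          5     1     0     0     1     1     1     1     1     2     2     2     2     3     3     3     4     4     4
          7     1     0     0     1     1     1     1     2     2     2     3     3     4     4     5     6     6     7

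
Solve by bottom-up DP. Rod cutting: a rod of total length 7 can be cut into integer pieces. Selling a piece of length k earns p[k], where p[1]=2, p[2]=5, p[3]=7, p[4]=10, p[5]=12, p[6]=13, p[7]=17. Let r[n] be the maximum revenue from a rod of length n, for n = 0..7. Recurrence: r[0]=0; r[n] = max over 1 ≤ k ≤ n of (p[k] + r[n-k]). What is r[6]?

15

   n    0    1    2    3    4    5    6    7
r[n]    0    2    5    7   10   12   15   17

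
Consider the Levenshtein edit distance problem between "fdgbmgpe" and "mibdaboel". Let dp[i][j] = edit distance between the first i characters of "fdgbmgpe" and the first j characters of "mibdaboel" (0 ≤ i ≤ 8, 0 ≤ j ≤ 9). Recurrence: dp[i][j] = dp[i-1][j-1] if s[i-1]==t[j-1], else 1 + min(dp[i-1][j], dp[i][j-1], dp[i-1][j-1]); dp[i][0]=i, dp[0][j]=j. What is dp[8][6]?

   ''  m  i  b  d  a  b  o  e  l
''  0  1  2  3  4  5  6  7  8  9
 f  1  1  2  3  4  5  6  7  8  9
 d  2  2  2  3  3  4  5  6  7  8
 g  3  3  3  3  4  4  5  6  7  8
 b  4  4  4  3  4  5  4  5  6  7
 m  5  4  5  4  4  5  5  5  6  7
 g  6  5  5  5  5  5  6  6  6  7
 p  7  6  6  6  6  6  6  7  7  7
 e  8  7  7  7  7  7  7  7  7  8

7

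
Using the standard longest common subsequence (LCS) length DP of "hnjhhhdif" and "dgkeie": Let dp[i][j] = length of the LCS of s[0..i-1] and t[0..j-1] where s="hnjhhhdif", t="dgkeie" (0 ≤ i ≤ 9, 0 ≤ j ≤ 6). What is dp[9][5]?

   ''  d  g  k  e  i  e
''  0  0  0  0  0  0  0
 h  0  0  0  0  0  0  0
 n  0  0  0  0  0  0  0
 j  0  0  0  0  0  0  0
 h  0  0  0  0  0  0  0
 h  0  0  0  0  0  0  0
 h  0  0  0  0  0  0  0
 d  0  1  1  1  1  1  1
 i  0  1  1  1  1  2  2
 f  0  1  1  1  1  2  2

2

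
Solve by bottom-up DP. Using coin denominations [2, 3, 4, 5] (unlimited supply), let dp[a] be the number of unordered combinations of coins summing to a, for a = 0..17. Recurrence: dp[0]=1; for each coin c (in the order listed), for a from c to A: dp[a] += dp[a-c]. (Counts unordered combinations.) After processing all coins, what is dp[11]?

after  coin     0     1     2     3     4     5     6     7     8     9    10    11    12    13    14    15    16    17
          2     1     0     1     0     1     0     1     0     1     0     1     0     1     0     1     0     1     0
          3     1     0     1     1     1     1     2     1     2     2     2     2     3     2     3     3     3     3
          4     1     0     1     1     2     1     3     2     4     3     5     4     7     5     8     7    10     8
          5     1     0     1     1     2     2     3     3     5     5     7     7    10    10    13    14    17    18

7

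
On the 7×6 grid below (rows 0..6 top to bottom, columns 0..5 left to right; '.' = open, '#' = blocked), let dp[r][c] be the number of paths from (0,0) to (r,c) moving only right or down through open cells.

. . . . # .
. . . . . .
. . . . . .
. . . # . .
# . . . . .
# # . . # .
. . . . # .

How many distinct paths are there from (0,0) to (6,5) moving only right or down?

r\c   0   1   2   3   4   5
  0   1   1   1   1   0   0
  1   1   2   3   4   4   4
  2   1   3   6  10  14  18
  3   1   4  10   0  14  32
  4   0   4  14  14  28  60
  5   0   0  14  28   0  60
  6   0   0  14  42   0  60

60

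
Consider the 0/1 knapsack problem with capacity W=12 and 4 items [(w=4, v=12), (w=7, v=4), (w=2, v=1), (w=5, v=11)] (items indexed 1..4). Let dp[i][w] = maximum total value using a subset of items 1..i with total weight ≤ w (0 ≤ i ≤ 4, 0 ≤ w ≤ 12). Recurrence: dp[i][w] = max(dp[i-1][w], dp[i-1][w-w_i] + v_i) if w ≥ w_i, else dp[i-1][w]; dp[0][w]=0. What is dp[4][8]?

13

i\w   0   1   2   3   4   5   6   7   8   9  10  11  12
  0   0   0   0   0   0   0   0   0   0   0   0   0   0
  1   0   0   0   0  12  12  12  12  12  12  12  12  12
  2   0   0   0   0  12  12  12  12  12  12  12  16  16
  3   0   0   1   1  12  12  13  13  13  13  13  16  16
  4   0   0   1   1  12  12  13  13  13  23  23  24  24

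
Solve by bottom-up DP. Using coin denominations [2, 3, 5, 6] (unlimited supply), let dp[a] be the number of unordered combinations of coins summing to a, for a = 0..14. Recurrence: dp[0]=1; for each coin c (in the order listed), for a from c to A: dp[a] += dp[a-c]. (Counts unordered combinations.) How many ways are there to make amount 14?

after  coin     0     1     2     3     4     5     6     7     8     9    10    11    12    13    14
          2     1     0     1     0     1     0     1     0     1     0     1     0     1     0     1
          3     1     0     1     1     1     1     2     1     2     2     2     2     3     2     3
          5     1     0     1     1     1     2     2     2     3     3     4     4     5     5     6
          6     1     0     1     1     1     2     3     2     4     4     5     6     8     7    10

10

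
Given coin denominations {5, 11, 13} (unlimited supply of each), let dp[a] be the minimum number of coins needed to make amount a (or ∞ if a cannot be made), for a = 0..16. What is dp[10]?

2

 a  0  1  2  3  4  5  6  7  8  9 10 11 12 13 14 15 16
dp  0  -  -  -  -  1  -  -  -  -  2  1  -  1  -  3  2
(- denotes ∞ / unreachable)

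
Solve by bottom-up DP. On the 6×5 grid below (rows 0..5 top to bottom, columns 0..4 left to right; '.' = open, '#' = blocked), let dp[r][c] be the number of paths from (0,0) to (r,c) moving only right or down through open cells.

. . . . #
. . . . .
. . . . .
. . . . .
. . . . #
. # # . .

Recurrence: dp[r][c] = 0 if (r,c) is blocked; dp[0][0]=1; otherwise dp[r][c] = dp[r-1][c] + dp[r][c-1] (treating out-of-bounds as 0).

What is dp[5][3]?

35

r\c   0   1   2   3   4
  0   1   1   1   1   0
  1   1   2   3   4   4
  2   1   3   6  10  14
  3   1   4  10  20  34
  4   1   5  15  35   0
  5   1   0   0  35  35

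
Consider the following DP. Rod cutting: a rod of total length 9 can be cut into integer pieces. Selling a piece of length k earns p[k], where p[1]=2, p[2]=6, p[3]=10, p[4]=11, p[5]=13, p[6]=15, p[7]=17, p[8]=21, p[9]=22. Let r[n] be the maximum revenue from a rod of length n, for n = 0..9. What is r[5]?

   n    0    1    2    3    4    5    6    7    8    9
r[n]    0    2    6   10   12   16   20   22   26   30

16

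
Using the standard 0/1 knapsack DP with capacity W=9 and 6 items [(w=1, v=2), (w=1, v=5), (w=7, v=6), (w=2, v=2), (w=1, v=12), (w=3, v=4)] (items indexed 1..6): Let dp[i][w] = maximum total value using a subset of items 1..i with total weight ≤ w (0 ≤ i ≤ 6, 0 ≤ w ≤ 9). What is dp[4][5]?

i\w   0   1   2   3   4   5   6   7   8   9
  0   0   0   0   0   0   0   0   0   0   0
  1   0   2   2   2   2   2   2   2   2   2
  2   0   5   7   7   7   7   7   7   7   7
  3   0   5   7   7   7   7   7   7  11  13
  4   0   5   7   7   9   9   9   9  11  13
  5   0  12  17  19  19  21  21  21  21  23
  6   0  12  17  19  19  21  23  23  25  25

9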